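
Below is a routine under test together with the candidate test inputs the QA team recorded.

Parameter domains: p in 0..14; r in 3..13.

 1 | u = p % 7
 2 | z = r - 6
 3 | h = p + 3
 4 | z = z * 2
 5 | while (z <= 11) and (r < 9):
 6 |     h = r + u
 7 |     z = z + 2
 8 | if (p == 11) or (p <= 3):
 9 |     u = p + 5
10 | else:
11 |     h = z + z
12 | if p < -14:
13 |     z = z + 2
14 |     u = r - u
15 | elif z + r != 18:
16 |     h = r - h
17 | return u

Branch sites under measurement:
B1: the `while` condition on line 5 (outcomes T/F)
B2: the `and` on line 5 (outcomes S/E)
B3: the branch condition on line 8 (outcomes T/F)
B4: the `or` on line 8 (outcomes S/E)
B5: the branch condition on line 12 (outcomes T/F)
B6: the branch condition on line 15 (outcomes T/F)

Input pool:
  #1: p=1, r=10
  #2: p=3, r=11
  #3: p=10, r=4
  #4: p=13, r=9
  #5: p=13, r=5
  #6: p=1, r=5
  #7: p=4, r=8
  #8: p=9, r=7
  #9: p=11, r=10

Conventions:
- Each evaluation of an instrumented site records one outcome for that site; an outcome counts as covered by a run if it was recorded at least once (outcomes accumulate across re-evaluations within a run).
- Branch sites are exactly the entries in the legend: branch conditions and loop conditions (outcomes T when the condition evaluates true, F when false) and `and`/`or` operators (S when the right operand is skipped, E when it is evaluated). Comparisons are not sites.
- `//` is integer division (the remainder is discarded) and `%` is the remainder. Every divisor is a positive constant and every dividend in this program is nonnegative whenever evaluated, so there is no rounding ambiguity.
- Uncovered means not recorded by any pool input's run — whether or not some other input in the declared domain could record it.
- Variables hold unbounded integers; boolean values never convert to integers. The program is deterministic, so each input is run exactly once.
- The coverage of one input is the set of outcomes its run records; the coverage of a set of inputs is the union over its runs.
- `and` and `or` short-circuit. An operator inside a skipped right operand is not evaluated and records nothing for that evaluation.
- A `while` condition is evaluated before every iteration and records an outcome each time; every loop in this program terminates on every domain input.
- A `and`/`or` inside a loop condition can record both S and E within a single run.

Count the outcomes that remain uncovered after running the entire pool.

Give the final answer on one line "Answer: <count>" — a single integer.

input #1 (p=1, r=10): events B2->E, B1->F, B4->E, B3->T, B5->F, B6->F; covers B1=F, B2=E, B3=T, B4=E, B5=F, B6=F
input #2 (p=3, r=11): events B2->E, B1->F, B4->E, B3->T, B5->F, B6->T; covers B1=F, B2=E, B3=T, B4=E, B5=F, B6=T
input #3 (p=10, r=4): events B2->E, B1->T, B2->E, B1->T, B2->E, B1->T, B2->E, B1->T, B2->E, B1->T, B2->E, B1->T, B2->E, B1->T, ...; covers B1=T, B1=F, B2=S, B2=E, B3=F, B4=E, B5=F, B6=T
input #4 (p=13, r=9): events B2->E, B1->F, B4->E, B3->F, B5->F, B6->T; covers B1=F, B2=E, B3=F, B4=E, B5=F, B6=T
input #5 (p=13, r=5): events B2->E, B1->T, B2->E, B1->T, B2->E, B1->T, B2->E, B1->T, B2->E, B1->T, B2->E, B1->T, B2->E, B1->T, ...; covers B1=T, B1=F, B2=S, B2=E, B3=F, B4=E, B5=F, B6=T
input #6 (p=1, r=5): events B2->E, B1->T, B2->E, B1->T, B2->E, B1->T, B2->E, B1->T, B2->E, B1->T, B2->E, B1->T, B2->E, B1->T, ...; covers B1=T, B1=F, B2=S, B2=E, B3=T, B4=E, B5=F, B6=T
input #7 (p=4, r=8): events B2->E, B1->T, B2->E, B1->T, B2->E, B1->T, B2->E, B1->T, B2->S, B1->F, B4->E, B3->F, B5->F, B6->T; covers B1=T, B1=F, B2=S, B2=E, B3=F, B4=E, B5=F, B6=T
input #8 (p=9, r=7): events B2->E, B1->T, B2->E, B1->T, B2->E, B1->T, B2->E, B1->T, B2->E, B1->T, B2->S, B1->F, B4->E, B3->F, ...; covers B1=T, B1=F, B2=S, B2=E, B3=F, B4=E, B5=F, B6=T
input #9 (p=11, r=10): events B2->E, B1->F, B4->S, B3->T, B5->F, B6->F; covers B1=F, B2=E, B3=T, B4=S, B5=F, B6=F
union over the pool: B1=T, B1=F, B2=S, B2=E, B3=T, B3=F, B4=S, B4=E, B5=F, B6=T, B6=F
uncovered (1 of 12): B5=T

Answer: 1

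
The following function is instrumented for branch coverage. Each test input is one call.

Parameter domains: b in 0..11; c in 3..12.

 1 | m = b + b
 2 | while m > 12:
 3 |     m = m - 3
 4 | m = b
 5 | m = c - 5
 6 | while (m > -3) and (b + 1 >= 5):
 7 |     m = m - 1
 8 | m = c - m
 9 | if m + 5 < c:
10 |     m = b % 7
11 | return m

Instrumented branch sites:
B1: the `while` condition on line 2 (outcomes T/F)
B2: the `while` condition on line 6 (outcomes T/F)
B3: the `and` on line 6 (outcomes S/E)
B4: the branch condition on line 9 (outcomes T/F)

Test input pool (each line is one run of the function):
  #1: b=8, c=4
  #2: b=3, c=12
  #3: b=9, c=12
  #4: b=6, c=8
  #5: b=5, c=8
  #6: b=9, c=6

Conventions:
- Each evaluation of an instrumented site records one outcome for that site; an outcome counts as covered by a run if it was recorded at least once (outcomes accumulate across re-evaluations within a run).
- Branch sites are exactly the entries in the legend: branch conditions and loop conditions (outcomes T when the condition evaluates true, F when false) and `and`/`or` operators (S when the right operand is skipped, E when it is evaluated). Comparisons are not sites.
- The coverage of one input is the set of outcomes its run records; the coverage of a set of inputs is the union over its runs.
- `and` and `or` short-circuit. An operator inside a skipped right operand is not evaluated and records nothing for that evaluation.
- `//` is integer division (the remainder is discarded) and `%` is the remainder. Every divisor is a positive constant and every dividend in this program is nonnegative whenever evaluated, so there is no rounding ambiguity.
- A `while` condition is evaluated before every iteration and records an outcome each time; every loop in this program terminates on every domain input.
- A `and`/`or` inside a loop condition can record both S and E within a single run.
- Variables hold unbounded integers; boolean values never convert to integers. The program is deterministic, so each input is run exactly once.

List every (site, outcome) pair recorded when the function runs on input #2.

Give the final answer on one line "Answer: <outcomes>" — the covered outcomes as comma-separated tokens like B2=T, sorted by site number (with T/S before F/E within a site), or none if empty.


Event log for input #2 (b=3, c=12):
  B1->F, B3->E, B2->F, B4->T
collecting distinct outcomes: B1=F, B2=F, B3=E, B4=T
Answer: B1=F, B2=F, B3=E, B4=T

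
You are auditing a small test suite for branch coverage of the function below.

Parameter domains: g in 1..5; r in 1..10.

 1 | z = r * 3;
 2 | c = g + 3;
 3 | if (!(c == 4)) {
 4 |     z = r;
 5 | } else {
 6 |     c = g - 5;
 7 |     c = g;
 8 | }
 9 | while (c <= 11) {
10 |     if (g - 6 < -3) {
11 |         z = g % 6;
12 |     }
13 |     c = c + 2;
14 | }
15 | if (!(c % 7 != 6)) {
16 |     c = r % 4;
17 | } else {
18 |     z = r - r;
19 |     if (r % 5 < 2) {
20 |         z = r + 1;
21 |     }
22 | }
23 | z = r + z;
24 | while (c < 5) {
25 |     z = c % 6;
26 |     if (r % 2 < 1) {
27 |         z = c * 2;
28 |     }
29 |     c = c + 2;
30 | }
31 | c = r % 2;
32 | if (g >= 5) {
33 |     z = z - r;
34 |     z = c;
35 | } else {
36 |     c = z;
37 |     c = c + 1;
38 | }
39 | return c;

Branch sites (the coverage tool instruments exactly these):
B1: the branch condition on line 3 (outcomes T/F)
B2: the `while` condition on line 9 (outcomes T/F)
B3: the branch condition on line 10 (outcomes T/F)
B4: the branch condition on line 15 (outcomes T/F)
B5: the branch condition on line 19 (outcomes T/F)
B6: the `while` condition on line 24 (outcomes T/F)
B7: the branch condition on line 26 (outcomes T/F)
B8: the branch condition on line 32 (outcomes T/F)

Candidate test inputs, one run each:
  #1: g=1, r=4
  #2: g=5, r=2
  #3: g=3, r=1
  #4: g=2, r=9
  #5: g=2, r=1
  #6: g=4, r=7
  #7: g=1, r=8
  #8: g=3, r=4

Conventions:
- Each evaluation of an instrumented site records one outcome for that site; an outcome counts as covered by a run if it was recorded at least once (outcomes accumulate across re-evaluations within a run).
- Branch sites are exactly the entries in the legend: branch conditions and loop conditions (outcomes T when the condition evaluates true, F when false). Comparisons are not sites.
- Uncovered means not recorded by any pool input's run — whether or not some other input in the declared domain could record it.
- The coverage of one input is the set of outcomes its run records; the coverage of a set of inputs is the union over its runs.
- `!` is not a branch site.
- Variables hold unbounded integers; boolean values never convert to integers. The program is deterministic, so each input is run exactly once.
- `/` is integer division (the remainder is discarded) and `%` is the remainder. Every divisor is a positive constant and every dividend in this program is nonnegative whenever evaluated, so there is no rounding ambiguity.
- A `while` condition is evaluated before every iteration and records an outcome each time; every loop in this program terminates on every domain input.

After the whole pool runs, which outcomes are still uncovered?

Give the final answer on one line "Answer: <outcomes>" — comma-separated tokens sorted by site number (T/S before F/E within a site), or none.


#1 (g=1, r=4) -> covered: B1=F, B2=T, B2=F, B3=T, B4=T, B6=T, B6=F, B7=T, B8=F
#2 (g=5, r=2) -> covered: B1=T, B2=T, B2=F, B3=F, B4=F, B5=F, B6=F, B8=T
#3 (g=3, r=1) -> covered: B1=T, B2=T, B2=F, B3=F, B4=F, B5=T, B6=F, B8=F
#4 (g=2, r=9) -> covered: B1=T, B2=T, B2=F, B3=T, B4=T, B6=T, B6=F, B7=F, B8=F
#5 (g=2, r=1) -> covered: B1=T, B2=T, B2=F, B3=T, B4=T, B6=T, B6=F, B7=F, B8=F
#6 (g=4, r=7) -> covered: B1=T, B2=T, B2=F, B3=F, B4=T, B6=T, B6=F, B7=F, B8=F
#7 (g=1, r=8) -> covered: B1=F, B2=T, B2=F, B3=T, B4=T, B6=T, B6=F, B7=T, B8=F
#8 (g=3, r=4) -> covered: B1=T, B2=T, B2=F, B3=F, B4=F, B5=F, B6=F, B8=F
union over the pool: B1=T, B1=F, B2=T, B2=F, B3=T, B3=F, B4=T, B4=F, B5=T, B5=F, B6=T, B6=F, B7=T, B7=F, B8=T, B8=F
uncovered (0 of 16): none
Answer: none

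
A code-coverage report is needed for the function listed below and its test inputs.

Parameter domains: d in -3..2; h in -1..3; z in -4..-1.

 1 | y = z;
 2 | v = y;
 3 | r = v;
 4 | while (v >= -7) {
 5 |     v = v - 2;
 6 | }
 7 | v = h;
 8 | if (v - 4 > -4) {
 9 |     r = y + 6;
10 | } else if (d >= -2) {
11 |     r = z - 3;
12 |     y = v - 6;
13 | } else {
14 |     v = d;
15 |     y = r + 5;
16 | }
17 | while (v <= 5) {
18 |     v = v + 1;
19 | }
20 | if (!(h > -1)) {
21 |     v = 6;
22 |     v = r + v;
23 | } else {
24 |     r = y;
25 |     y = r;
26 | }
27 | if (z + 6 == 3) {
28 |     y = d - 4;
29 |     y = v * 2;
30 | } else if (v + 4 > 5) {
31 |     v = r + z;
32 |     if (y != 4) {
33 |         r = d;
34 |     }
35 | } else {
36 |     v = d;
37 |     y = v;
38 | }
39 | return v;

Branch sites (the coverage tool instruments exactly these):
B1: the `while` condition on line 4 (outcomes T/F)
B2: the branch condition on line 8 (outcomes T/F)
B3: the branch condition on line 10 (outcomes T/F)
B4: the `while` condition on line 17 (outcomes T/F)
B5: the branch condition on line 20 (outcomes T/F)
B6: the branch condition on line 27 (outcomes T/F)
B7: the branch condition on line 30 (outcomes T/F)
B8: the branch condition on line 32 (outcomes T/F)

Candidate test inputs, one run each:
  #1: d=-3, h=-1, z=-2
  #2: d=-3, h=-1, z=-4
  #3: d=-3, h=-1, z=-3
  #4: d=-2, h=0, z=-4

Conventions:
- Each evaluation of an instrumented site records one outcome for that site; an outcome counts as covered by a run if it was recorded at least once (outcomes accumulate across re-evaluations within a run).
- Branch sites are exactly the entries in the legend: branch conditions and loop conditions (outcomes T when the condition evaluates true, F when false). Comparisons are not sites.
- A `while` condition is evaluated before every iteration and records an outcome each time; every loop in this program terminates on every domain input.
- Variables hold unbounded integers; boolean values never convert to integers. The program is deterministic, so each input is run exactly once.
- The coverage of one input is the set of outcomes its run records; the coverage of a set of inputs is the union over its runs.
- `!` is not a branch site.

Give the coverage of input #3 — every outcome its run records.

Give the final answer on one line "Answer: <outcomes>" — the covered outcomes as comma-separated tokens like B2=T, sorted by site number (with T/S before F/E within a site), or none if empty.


Event log for input #3 (d=-3, h=-1, z=-3):
  B1->T, B1->T, B1->T, B1->F, B2->F, B3->F, B4->T, B4->T, B4->T, B4->T
  B4->T, B4->T, B4->T, B4->T, B4->T, B4->F, B5->T, B6->T
as a set, this run covers: B1=T, B1=F, B2=F, B3=F, B4=T, B4=F, B5=T, B6=T
Answer: B1=T, B1=F, B2=F, B3=F, B4=T, B4=F, B5=T, B6=T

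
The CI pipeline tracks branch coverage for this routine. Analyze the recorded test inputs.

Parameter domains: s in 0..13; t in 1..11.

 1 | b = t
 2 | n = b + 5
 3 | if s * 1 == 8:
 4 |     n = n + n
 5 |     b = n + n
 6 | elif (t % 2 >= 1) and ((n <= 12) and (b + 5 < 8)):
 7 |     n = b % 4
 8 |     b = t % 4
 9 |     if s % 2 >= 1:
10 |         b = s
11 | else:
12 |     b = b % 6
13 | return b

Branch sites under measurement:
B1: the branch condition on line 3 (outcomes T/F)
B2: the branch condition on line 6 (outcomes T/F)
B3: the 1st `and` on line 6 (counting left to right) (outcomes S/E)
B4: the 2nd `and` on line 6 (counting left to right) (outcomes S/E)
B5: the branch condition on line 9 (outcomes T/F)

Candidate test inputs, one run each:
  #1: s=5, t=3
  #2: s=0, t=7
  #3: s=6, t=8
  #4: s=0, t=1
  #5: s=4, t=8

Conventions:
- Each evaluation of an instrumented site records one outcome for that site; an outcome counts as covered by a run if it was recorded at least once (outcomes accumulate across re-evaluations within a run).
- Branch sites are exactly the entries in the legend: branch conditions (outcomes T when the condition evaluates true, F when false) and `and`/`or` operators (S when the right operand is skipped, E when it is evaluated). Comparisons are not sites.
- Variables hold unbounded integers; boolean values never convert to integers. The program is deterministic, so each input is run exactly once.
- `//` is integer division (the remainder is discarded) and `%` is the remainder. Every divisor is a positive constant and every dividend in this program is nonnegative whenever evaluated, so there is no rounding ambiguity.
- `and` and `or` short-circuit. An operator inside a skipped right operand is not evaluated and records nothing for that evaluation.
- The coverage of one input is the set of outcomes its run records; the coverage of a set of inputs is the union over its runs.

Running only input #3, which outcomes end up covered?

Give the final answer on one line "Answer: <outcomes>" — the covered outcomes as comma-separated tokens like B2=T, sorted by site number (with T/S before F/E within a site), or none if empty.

Event log for input #3 (s=6, t=8):
  B1->F, B3->S, B2->F
as a set, this run covers: B1=F, B2=F, B3=S

Answer: B1=F, B2=F, B3=S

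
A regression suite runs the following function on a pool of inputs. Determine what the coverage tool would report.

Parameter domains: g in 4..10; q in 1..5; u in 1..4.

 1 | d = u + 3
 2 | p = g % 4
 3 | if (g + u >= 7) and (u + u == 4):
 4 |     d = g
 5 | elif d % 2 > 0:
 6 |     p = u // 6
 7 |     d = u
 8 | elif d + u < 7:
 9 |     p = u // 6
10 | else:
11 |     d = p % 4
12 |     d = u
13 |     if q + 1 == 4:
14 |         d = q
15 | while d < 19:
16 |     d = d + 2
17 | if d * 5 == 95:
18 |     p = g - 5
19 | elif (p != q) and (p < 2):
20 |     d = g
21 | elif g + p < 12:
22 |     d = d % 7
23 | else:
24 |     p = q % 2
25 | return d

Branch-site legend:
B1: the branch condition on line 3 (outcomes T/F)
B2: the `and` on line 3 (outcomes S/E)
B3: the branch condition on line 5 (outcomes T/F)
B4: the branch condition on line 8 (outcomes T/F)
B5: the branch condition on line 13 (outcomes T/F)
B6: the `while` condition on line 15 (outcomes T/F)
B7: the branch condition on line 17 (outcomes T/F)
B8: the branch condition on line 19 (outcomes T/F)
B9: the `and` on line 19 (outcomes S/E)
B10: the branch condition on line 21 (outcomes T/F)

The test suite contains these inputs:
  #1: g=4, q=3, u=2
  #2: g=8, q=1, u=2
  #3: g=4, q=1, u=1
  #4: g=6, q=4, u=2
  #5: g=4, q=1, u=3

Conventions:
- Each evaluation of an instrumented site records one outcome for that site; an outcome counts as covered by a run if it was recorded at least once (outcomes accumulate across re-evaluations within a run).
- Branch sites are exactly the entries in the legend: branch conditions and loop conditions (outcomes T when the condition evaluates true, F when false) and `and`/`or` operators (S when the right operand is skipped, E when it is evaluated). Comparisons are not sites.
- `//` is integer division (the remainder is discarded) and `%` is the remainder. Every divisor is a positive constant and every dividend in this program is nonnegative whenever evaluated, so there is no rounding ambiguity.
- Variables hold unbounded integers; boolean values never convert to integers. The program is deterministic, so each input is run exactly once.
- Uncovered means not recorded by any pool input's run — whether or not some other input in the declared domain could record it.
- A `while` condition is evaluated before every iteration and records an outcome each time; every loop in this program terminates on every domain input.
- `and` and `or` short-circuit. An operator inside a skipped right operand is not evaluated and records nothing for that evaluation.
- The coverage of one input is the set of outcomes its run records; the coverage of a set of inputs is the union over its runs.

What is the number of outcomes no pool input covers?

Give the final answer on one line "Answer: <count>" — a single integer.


#1 (g=4, q=3, u=2) -> covered: B1=F, B2=S, B3=T, B6=T, B6=F, B7=F, B8=T, B9=E
#2 (g=8, q=1, u=2) -> covered: B1=T, B2=E, B6=T, B6=F, B7=F, B8=T, B9=E
#3 (g=4, q=1, u=1) -> covered: B1=F, B2=S, B3=F, B4=T, B6=T, B6=F, B7=F, B8=T, B9=E
#4 (g=6, q=4, u=2) -> covered: B1=T, B2=E, B6=T, B6=F, B7=F, B8=F, B9=E, B10=T
#5 (g=4, q=1, u=3) -> covered: B1=F, B2=E, B3=F, B4=F, B5=F, B6=T, B6=F, B7=T
union over the pool: B1=T, B1=F, B2=S, B2=E, B3=T, B3=F, B4=T, B4=F, B5=F, B6=T, B6=F, B7=T, B7=F, B8=T, B8=F, B9=E, B10=T
uncovered (3 of 20): B5=T, B9=S, B10=F
Answer: 3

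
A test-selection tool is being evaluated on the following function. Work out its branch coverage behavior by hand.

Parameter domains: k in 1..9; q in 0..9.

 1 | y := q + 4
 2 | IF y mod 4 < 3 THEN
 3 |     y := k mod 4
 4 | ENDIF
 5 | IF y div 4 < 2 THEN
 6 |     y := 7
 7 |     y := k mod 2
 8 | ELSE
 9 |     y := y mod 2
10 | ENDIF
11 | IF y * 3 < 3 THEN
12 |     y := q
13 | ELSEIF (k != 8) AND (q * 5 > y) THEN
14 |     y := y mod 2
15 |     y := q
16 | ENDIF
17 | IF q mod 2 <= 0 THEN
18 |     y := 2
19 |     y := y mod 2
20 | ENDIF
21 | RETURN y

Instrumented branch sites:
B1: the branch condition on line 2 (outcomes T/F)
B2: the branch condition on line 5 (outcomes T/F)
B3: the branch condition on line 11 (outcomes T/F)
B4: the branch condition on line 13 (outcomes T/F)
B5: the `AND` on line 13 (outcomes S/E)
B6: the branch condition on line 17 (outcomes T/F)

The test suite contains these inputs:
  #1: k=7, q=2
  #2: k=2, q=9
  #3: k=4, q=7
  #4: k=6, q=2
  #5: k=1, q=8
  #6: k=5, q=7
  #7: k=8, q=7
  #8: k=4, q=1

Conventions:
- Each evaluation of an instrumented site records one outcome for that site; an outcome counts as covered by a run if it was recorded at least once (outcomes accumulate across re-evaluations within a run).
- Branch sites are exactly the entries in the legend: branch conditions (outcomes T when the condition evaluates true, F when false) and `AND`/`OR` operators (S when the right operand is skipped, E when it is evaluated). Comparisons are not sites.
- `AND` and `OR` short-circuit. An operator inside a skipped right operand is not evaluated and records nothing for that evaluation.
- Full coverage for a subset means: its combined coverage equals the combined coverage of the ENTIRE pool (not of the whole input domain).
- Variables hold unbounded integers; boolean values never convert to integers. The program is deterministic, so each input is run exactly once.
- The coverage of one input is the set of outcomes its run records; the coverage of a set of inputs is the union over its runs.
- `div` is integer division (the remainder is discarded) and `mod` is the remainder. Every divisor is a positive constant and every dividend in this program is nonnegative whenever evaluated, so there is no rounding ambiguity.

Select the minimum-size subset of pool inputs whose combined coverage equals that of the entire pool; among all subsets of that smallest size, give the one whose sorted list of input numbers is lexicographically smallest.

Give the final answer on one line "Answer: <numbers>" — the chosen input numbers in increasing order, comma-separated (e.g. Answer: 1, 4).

test 1 (k=7, q=2) fires B1->T, B2->T, B3->F, B5->E, B4->T, B6->T; hits B1=T, B2=T, B3=F, B4=T, B5=E, B6=T
test 2 (k=2, q=9) fires B1->T, B2->T, B3->T, B6->F; hits B1=T, B2=T, B3=T, B6=F
test 3 (k=4, q=7) fires B1->F, B2->F, B3->F, B5->E, B4->T, B6->F; hits B1=F, B2=F, B3=F, B4=T, B5=E, B6=F
test 4 (k=6, q=2) fires B1->T, B2->T, B3->T, B6->T; hits B1=T, B2=T, B3=T, B6=T
test 5 (k=1, q=8) fires B1->T, B2->T, B3->F, B5->E, B4->T, B6->T; hits B1=T, B2=T, B3=F, B4=T, B5=E, B6=T
test 6 (k=5, q=7) fires B1->F, B2->F, B3->F, B5->E, B4->T, B6->F; hits B1=F, B2=F, B3=F, B4=T, B5=E, B6=F
test 7 (k=8, q=7) fires B1->F, B2->F, B3->F, B5->S, B4->F, B6->F; hits B1=F, B2=F, B3=F, B4=F, B5=S, B6=F
test 8 (k=4, q=1) fires B1->T, B2->T, B3->T, B6->F; hits B1=T, B2=T, B3=T, B6=F
union over all inputs: B1=T, B1=F, B2=T, B2=F, B3=T, B3=F, B4=T, B4=F, B5=S, B5=E, B6=T, B6=F (12 outcomes)
no size-1 subset reaches all 12 outcomes (best union: 6/12)
no size-2 subset reaches all 12 outcomes (best union: 11/12)
the canonical winner is {1, 2, 7}: size 3, full 12-outcome coverage, earliest index list among size-3 covers

Answer: 1, 2, 7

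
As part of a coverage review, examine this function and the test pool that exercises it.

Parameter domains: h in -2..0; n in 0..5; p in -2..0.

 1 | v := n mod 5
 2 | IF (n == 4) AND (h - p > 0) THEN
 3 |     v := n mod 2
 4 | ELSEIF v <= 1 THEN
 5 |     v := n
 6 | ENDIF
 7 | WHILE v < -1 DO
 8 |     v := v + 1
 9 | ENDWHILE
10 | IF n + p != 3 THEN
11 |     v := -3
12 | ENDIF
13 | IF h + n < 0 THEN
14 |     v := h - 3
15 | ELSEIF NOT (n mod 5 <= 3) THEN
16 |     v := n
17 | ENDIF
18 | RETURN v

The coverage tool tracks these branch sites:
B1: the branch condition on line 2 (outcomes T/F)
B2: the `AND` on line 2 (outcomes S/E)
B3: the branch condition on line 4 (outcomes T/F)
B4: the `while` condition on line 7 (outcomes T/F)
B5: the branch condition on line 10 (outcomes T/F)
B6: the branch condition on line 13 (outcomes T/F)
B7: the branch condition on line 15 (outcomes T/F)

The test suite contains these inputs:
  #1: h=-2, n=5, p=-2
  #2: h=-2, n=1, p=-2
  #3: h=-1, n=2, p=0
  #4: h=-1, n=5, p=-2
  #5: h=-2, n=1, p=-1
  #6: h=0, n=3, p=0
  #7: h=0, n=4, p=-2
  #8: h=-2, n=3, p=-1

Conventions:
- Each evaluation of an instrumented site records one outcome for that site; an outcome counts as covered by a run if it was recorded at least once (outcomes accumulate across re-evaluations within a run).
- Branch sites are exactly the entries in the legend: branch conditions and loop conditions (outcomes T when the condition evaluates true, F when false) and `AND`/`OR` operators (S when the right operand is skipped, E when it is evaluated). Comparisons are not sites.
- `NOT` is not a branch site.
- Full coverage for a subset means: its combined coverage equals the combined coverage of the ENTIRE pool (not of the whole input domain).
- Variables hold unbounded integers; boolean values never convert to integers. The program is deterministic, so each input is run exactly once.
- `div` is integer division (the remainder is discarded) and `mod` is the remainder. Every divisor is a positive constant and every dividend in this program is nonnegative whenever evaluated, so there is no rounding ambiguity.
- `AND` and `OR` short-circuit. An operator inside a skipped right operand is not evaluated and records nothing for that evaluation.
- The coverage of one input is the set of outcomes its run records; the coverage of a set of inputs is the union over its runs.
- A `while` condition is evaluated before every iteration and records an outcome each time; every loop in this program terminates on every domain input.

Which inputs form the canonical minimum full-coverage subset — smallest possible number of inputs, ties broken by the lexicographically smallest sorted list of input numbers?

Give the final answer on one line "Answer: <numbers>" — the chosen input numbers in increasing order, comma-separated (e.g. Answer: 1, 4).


run #1 (h=-2, n=5, p=-2) runs B2->S, B1->F, B3->T, B4->F, B5->F, B6->F, B7->F; records B1=F, B2=S, B3=T, B4=F, B5=F, B6=F, B7=F
run #2 (h=-2, n=1, p=-2) runs B2->S, B1->F, B3->T, B4->F, B5->T, B6->T; records B1=F, B2=S, B3=T, B4=F, B5=T, B6=T
run #3 (h=-1, n=2, p=0) runs B2->S, B1->F, B3->F, B4->F, B5->T, B6->F, B7->F; records B1=F, B2=S, B3=F, B4=F, B5=T, B6=F, B7=F
run #4 (h=-1, n=5, p=-2) runs B2->S, B1->F, B3->T, B4->F, B5->F, B6->F, B7->F; records B1=F, B2=S, B3=T, B4=F, B5=F, B6=F, B7=F
run #5 (h=-2, n=1, p=-1) runs B2->S, B1->F, B3->T, B4->F, B5->T, B6->T; records B1=F, B2=S, B3=T, B4=F, B5=T, B6=T
run #6 (h=0, n=3, p=0) runs B2->S, B1->F, B3->F, B4->F, B5->F, B6->F, B7->F; records B1=F, B2=S, B3=F, B4=F, B5=F, B6=F, B7=F
run #7 (h=0, n=4, p=-2) runs B2->E, B1->T, B4->F, B5->T, B6->F, B7->T; records B1=T, B2=E, B4=F, B5=T, B6=F, B7=T
run #8 (h=-2, n=3, p=-1) runs B2->S, B1->F, B3->F, B4->F, B5->T, B6->F, B7->F; records B1=F, B2=S, B3=F, B4=F, B5=T, B6=F, B7=F
union over all inputs: B1=T, B1=F, B2=S, B2=E, B3=T, B3=F, B4=F, B5=T, B5=F, B6=T, B6=F, B7=T, B7=F (13 outcomes)
size 1 is not enough: best union over all size-1 subsets is 7/13
size 2 is not enough: best union over all size-2 subsets is 11/13
at size 3, {2, 6, 7} reaches all 13 outcomes; every lexicographically earlier size-3 subset fails
Answer: 2, 6, 7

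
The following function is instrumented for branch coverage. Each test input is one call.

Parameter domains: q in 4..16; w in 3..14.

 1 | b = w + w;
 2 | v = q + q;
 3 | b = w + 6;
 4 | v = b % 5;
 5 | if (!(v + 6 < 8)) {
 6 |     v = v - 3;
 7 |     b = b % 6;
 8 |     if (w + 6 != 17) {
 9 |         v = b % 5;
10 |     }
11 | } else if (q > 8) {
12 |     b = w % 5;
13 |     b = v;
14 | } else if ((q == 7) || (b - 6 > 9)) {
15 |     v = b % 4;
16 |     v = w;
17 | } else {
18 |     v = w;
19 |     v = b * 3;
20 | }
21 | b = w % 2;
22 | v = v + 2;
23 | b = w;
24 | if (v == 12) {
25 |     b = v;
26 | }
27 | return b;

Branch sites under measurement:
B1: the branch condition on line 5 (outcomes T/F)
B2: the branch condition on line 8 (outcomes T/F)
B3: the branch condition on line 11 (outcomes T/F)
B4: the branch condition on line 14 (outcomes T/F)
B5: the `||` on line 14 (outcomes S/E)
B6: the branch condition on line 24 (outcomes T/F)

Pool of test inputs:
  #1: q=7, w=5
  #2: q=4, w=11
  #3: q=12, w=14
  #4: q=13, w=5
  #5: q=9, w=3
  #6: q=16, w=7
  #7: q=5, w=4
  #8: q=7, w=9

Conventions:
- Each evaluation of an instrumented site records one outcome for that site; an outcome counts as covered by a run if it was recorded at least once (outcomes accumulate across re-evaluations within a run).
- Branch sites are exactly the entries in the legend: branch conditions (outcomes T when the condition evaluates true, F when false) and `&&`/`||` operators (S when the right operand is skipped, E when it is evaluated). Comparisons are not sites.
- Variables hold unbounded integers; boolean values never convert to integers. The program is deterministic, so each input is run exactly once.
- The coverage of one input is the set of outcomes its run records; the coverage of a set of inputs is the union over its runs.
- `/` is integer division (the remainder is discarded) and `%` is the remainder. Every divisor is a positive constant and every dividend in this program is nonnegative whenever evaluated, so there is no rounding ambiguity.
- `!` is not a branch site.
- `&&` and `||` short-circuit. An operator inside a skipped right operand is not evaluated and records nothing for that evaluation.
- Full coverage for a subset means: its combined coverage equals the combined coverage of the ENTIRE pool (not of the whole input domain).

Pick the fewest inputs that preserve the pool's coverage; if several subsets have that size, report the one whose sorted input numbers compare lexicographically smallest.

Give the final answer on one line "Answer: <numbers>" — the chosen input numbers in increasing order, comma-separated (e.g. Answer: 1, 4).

test 1 (q=7, w=5) hits B1=F, B3=F, B4=T, B5=S, B6=F
test 2 (q=4, w=11) hits B1=T, B2=F, B6=F
test 3 (q=12, w=14) hits B1=F, B3=T, B6=F
test 4 (q=13, w=5) hits B1=F, B3=T, B6=F
test 5 (q=9, w=3) hits B1=T, B2=T, B6=F
test 6 (q=16, w=7) hits B1=T, B2=T, B6=F
test 7 (q=5, w=4) hits B1=F, B3=F, B4=F, B5=E, B6=F
test 8 (q=7, w=9) hits B1=F, B3=F, B4=T, B5=S, B6=F
union over all inputs: B1=T, B1=F, B2=T, B2=F, B3=T, B3=F, B4=T, B4=F, B5=S, B5=E, B6=F (11 outcomes)
size 1 is not enough: best union over all size-1 subsets is 5/11
size 2 is not enough: best union over all size-2 subsets is 7/11
size 3 is not enough: best union over all size-3 subsets is 9/11
size 4 is not enough: best union over all size-4 subsets is 10/11
at size 5, {1, 2, 3, 5, 7} reaches all 11 outcomes; every lexicographically earlier size-5 subset fails

Answer: 1, 2, 3, 5, 7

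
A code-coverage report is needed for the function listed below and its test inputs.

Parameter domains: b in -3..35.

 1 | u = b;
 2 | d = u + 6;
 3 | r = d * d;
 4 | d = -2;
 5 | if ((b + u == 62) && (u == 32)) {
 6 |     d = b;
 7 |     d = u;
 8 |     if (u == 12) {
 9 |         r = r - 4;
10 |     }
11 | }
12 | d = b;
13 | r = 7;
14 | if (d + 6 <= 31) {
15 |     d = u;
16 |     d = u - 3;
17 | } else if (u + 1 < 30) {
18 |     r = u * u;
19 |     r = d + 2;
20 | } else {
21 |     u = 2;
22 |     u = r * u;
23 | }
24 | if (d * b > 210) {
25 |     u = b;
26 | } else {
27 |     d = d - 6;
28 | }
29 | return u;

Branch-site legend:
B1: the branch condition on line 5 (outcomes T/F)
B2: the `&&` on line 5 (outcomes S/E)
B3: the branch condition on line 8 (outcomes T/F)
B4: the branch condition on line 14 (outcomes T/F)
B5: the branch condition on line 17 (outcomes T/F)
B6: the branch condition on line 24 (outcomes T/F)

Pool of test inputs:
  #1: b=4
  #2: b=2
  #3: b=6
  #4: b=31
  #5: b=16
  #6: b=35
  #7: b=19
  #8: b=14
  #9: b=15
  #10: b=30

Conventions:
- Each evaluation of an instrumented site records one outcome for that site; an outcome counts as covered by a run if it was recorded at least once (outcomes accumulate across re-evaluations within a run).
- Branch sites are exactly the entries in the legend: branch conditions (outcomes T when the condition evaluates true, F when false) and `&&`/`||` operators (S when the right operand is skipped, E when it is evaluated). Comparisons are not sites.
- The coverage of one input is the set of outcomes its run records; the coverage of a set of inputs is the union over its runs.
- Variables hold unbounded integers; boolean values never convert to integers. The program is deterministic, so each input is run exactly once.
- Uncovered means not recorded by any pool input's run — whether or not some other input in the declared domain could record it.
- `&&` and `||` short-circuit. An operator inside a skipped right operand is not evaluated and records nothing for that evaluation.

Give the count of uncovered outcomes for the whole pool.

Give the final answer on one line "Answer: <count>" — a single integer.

#1 (b=4) -> B2->S, B1->F, B4->T, B6->F; covered: B1=F, B2=S, B4=T, B6=F
#2 (b=2) -> B2->S, B1->F, B4->T, B6->F; covered: B1=F, B2=S, B4=T, B6=F
#3 (b=6) -> B2->S, B1->F, B4->T, B6->F; covered: B1=F, B2=S, B4=T, B6=F
#4 (b=31) -> B2->E, B1->F, B4->F, B5->F, B6->T; covered: B1=F, B2=E, B4=F, B5=F, B6=T
#5 (b=16) -> B2->S, B1->F, B4->T, B6->F; covered: B1=F, B2=S, B4=T, B6=F
#6 (b=35) -> B2->S, B1->F, B4->F, B5->F, B6->T; covered: B1=F, B2=S, B4=F, B5=F, B6=T
#7 (b=19) -> B2->S, B1->F, B4->T, B6->T; covered: B1=F, B2=S, B4=T, B6=T
#8 (b=14) -> B2->S, B1->F, B4->T, B6->F; covered: B1=F, B2=S, B4=T, B6=F
#9 (b=15) -> B2->S, B1->F, B4->T, B6->F; covered: B1=F, B2=S, B4=T, B6=F
#10 (b=30) -> B2->S, B1->F, B4->F, B5->F, B6->T; covered: B1=F, B2=S, B4=F, B5=F, B6=T
union over the pool: B1=F, B2=S, B2=E, B4=T, B4=F, B5=F, B6=T, B6=F
uncovered (4 of 12): B1=T, B3=T, B3=F, B5=T

Answer: 4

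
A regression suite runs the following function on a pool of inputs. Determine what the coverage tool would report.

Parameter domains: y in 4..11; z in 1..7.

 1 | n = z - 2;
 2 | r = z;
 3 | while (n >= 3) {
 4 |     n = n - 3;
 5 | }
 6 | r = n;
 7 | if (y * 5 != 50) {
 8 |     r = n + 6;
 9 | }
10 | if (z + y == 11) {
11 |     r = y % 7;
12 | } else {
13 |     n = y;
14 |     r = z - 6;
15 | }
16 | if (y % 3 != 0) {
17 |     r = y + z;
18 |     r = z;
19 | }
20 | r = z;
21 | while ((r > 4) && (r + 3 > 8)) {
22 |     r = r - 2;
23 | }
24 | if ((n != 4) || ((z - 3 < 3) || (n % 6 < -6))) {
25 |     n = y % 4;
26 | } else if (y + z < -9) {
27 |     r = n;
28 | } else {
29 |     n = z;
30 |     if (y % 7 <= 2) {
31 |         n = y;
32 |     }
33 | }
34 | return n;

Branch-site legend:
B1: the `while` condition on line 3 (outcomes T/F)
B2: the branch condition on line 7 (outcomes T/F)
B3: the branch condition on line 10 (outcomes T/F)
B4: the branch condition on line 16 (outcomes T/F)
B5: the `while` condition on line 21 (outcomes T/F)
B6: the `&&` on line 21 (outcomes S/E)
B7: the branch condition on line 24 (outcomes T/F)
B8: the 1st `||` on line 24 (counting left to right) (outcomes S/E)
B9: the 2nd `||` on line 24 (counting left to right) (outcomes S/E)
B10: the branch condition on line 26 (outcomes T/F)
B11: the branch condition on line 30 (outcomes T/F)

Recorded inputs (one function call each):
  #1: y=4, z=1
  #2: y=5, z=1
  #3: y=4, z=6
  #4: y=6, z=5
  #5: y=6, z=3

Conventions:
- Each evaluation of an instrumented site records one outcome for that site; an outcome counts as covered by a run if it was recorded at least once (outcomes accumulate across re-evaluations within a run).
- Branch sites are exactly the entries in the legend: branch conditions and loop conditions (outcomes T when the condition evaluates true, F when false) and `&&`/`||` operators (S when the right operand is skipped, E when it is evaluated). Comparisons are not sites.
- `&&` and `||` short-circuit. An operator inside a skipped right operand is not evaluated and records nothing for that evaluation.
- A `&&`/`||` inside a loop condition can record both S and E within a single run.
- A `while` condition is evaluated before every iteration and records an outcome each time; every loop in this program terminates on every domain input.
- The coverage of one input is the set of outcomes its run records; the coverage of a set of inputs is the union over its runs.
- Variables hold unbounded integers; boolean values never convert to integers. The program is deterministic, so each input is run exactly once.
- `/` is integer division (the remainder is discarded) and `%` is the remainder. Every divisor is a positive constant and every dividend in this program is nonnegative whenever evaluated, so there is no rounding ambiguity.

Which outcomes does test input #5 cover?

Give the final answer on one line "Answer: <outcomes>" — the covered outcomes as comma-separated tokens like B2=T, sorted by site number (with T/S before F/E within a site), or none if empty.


Tracing the run of input #5 (y=6, z=3):
  B1->F, B2->T, B3->F, B4->F, B6->S, B5->F, B8->S, B7->T
collecting distinct outcomes: B1=F, B2=T, B3=F, B4=F, B5=F, B6=S, B7=T, B8=S
Answer: B1=F, B2=T, B3=F, B4=F, B5=F, B6=S, B7=T, B8=S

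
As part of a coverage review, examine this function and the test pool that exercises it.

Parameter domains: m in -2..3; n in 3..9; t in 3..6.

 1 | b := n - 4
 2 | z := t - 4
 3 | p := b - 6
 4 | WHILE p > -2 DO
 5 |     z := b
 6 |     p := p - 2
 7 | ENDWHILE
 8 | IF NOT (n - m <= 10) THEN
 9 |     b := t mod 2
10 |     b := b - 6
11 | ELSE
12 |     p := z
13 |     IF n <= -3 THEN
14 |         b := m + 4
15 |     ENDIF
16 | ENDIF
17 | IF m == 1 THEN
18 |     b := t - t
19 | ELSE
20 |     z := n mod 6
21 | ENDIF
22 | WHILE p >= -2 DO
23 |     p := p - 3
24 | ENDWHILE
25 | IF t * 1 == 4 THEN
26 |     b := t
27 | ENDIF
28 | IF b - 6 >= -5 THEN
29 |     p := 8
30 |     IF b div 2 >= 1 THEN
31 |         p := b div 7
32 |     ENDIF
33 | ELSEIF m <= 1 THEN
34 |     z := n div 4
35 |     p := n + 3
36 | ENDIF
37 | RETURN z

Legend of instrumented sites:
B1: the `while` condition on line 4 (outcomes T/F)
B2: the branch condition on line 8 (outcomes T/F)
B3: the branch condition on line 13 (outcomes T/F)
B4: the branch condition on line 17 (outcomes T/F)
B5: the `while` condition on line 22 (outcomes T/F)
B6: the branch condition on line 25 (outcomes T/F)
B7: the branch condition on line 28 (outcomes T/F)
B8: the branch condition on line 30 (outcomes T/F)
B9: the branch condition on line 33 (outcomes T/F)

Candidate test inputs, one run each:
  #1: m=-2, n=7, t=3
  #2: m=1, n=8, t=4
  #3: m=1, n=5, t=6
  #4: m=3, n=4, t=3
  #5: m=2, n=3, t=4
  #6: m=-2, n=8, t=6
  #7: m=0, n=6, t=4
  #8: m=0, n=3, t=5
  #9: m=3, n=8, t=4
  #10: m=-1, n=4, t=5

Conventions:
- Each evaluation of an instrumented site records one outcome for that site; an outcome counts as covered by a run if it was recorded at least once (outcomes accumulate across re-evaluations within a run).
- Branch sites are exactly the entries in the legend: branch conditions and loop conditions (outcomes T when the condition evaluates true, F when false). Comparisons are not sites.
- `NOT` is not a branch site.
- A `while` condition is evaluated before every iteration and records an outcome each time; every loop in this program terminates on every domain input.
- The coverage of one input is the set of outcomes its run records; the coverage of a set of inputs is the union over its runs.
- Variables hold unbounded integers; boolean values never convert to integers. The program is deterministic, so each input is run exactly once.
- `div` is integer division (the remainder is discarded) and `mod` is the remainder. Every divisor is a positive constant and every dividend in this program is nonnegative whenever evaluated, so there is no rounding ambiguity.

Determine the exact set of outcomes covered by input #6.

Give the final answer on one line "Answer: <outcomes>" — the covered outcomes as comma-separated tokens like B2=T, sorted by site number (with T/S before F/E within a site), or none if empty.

Tracing the run of input #6 (m=-2, n=8, t=6):
  B1->F, B2->F, B3->F, B4->F, B5->T, B5->T, B5->F, B6->F, B7->T, B8->T
deduplicating events, the covered set is: B1=F, B2=F, B3=F, B4=F, B5=T, B5=F, B6=F, B7=T, B8=T

Answer: B1=F, B2=F, B3=F, B4=F, B5=T, B5=F, B6=F, B7=T, B8=T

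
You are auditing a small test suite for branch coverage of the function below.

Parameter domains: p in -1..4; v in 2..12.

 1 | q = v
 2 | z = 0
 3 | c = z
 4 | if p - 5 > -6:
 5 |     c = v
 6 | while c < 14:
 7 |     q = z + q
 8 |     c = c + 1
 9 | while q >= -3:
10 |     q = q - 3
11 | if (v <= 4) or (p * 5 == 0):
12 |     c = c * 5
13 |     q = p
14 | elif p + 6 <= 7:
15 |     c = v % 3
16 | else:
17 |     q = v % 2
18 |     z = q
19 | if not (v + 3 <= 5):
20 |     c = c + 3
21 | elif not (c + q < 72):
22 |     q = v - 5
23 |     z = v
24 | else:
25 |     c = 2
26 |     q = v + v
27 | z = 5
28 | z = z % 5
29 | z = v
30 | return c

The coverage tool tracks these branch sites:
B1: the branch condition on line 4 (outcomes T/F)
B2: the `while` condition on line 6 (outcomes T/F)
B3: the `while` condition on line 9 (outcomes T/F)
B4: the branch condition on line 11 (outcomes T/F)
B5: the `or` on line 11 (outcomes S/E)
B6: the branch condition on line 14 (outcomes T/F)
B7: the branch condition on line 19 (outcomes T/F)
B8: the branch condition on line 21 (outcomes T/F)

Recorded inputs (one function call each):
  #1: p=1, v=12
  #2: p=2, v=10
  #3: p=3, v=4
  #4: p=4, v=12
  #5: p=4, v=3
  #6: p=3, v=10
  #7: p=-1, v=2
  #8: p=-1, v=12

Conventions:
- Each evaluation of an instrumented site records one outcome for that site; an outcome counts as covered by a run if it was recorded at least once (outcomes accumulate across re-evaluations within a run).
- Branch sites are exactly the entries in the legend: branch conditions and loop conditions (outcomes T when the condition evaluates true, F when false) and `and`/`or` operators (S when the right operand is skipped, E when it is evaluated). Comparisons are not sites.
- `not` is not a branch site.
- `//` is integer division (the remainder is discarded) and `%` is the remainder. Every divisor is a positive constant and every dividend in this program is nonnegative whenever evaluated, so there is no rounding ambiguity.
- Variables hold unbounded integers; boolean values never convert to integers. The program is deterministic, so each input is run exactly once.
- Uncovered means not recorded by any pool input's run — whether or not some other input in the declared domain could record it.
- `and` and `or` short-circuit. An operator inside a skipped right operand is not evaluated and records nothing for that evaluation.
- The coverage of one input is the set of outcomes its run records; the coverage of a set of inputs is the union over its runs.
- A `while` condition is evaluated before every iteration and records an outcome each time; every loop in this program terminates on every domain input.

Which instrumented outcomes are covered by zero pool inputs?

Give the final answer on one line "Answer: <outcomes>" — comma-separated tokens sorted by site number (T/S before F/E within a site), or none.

input #1 (p=1, v=12): events B1->T, B2->T, B2->T, B2->F, B3->T, B3->T, B3->T, B3->T, B3->T, B3->T, B3->F, B5->E, B4->F, B6->T, ...; covers B1=T, B2=T, B2=F, B3=T, B3=F, B4=F, B5=E, B6=T, B7=T
input #2 (p=2, v=10): events B1->T, B2->T, B2->T, B2->T, B2->T, B2->F, B3->T, B3->T, B3->T, B3->T, B3->T, B3->F, B5->E, B4->F, ...; covers B1=T, B2=T, B2=F, B3=T, B3=F, B4=F, B5=E, B6=F, B7=T
input #3 (p=3, v=4): events B1->T, B2->T, B2->T, B2->T, B2->T, B2->T, B2->T, B2->T, B2->T, B2->T, B2->T, B2->F, B3->T, B3->T, ...; covers B1=T, B2=T, B2=F, B3=T, B3=F, B4=T, B5=S, B7=T
input #4 (p=4, v=12): events B1->T, B2->T, B2->T, B2->F, B3->T, B3->T, B3->T, B3->T, B3->T, B3->T, B3->F, B5->E, B4->F, B6->F, ...; covers B1=T, B2=T, B2=F, B3=T, B3=F, B4=F, B5=E, B6=F, B7=T
input #5 (p=4, v=3): events B1->T, B2->T, B2->T, B2->T, B2->T, B2->T, B2->T, B2->T, B2->T, B2->T, B2->T, B2->T, B2->F, B3->T, ...; covers B1=T, B2=T, B2=F, B3=T, B3=F, B4=T, B5=S, B7=T
input #6 (p=3, v=10): events B1->T, B2->T, B2->T, B2->T, B2->T, B2->F, B3->T, B3->T, B3->T, B3->T, B3->T, B3->F, B5->E, B4->F, ...; covers B1=T, B2=T, B2=F, B3=T, B3=F, B4=F, B5=E, B6=F, B7=T
input #7 (p=-1, v=2): events B1->F, B2->T, B2->T, B2->T, B2->T, B2->T, B2->T, B2->T, B2->T, B2->T, B2->T, B2->T, B2->T, B2->T, ...; covers B1=F, B2=T, B2=F, B3=T, B3=F, B4=T, B5=S, B7=F, B8=F
input #8 (p=-1, v=12): events B1->F, B2->T, B2->T, B2->T, B2->T, B2->T, B2->T, B2->T, B2->T, B2->T, B2->T, B2->T, B2->T, B2->T, ...; covers B1=F, B2=T, B2=F, B3=T, B3=F, B4=F, B5=E, B6=T, B7=T
union over the pool: B1=T, B1=F, B2=T, B2=F, B3=T, B3=F, B4=T, B4=F, B5=S, B5=E, B6=T, B6=F, B7=T, B7=F, B8=F
uncovered (1 of 16): B8=T

Answer: B8=T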